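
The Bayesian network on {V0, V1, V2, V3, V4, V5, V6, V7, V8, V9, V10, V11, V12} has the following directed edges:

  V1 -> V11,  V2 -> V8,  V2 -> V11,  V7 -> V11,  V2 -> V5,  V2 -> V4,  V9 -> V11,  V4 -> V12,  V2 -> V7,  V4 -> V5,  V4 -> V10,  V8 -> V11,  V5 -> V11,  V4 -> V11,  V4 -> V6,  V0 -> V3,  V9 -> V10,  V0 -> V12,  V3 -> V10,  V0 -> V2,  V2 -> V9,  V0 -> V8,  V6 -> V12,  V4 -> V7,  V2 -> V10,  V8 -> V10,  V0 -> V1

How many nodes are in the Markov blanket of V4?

12

A node's Markov blanket = Pa ∪ Ch ∪ (parents of Ch other than the node itself).
V4's children: V5, V6, V7, V10, V11, V12.
Pa(V4) = {V2}.
Co-parents of V4 (other parents of its children):
  V5: V2
  V6: —
  V7: V2
  V10: V2, V3, V8, V9
  V11: V1, V2, V5, V7, V8, V9
  V12: V0, V6
MB(V4) = {V0, V1, V2, V3, V5, V6, V7, V8, V9, V10, V11, V12}, which has 12 nodes.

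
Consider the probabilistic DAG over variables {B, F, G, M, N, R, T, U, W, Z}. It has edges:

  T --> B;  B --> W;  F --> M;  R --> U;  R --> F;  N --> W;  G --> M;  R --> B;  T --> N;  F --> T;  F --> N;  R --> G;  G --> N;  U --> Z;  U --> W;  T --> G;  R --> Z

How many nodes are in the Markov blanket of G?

5

Children of G: M, N.
G has parents R, T.
For each child, the remaining parents (spouses of G):
  M also has parent F.
  N's other parents are F, T.
MB(G) = {F, M, N, R, T}, which has 5 nodes.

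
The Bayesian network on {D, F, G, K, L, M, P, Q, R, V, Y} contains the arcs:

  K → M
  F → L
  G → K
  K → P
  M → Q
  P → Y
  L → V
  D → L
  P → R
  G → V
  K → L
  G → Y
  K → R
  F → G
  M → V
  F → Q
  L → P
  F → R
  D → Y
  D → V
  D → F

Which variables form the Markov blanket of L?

Recall MB(v) = parents ∪ children ∪ spouses, where spouses are the other parents of v's children.
Pa(L) = {D, F, K}.
Children of L: P, V.
Co-parents of L (other parents of its children):
  P's other parent is K.
  V also has parents D, G, M.
So the Markov blanket of L is {D, F, G, K, M, P, V}.

{D, F, G, K, M, P, V}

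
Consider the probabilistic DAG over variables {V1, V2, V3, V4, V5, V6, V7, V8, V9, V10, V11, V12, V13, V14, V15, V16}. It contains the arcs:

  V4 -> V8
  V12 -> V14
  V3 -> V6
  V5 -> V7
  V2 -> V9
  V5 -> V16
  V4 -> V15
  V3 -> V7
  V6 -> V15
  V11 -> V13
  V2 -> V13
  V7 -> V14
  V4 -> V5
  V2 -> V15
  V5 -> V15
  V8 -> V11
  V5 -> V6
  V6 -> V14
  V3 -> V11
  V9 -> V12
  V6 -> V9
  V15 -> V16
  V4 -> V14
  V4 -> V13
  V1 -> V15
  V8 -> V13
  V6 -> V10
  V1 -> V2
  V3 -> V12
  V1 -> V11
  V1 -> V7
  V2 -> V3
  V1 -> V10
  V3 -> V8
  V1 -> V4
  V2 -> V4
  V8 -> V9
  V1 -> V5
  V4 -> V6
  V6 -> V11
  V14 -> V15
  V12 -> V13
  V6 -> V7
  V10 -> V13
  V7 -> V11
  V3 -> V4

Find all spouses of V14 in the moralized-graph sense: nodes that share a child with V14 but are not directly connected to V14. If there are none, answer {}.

{V1, V2, V5}

Children of V14: V15.
  V15's other parents are V1, V2, V4, V5, V6.
Excluding nodes already adjacent to V14 (V4, V6, V7, V12, V15), the co-parent-only contribution is {V1, V2, V5}.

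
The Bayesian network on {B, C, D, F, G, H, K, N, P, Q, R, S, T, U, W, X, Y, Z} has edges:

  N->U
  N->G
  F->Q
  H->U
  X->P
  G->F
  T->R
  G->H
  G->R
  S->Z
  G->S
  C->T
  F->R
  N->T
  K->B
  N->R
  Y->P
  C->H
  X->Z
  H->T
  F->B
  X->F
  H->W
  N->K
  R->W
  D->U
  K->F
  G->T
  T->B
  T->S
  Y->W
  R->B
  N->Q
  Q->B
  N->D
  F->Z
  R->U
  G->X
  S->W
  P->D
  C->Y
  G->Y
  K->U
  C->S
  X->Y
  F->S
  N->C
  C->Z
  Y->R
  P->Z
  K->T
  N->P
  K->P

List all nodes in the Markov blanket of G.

G has parent N.
G's children: F, H, R, S, T, X, Y.
Co-parents of G (other parents of its children):
  H also has parent C.
  X has no other parent.
  parents(F) \ {G} = {K, X}.
  parents(Y) \ {G} = {C, X}.
  T's other parents are C, H, K, N.
  R's other parents are F, N, T, Y.
  S's other parents are C, F, T.
MB(G) = {C, F, H, K, N, R, S, T, X, Y}.

{C, F, H, K, N, R, S, T, X, Y}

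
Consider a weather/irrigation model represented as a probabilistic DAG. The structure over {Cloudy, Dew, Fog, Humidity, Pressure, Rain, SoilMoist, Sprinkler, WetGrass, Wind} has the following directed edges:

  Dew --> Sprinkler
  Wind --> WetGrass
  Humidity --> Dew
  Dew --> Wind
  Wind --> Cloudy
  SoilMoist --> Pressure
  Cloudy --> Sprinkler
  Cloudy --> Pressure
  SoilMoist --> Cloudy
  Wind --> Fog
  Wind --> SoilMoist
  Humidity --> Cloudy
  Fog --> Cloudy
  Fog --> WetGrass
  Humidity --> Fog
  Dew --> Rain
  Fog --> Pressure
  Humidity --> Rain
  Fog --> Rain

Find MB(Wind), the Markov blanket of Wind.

{Cloudy, Dew, Fog, Humidity, SoilMoist, WetGrass}

A node's Markov blanket = Pa ∪ Ch ∪ (parents of Ch other than the node itself).
Wind's children: Cloudy, Fog, SoilMoist, WetGrass.
Wind's parents: Dew.
Other parents of Wind's children:
  SoilMoist: —
  Fog: Humidity
  Cloudy: Fog, Humidity, SoilMoist
  WetGrass: Fog
Union: {Dew} ∪ {Cloudy, Fog, SoilMoist, WetGrass} ∪ {Fog, Humidity, SoilMoist} = {Cloudy, Dew, Fog, Humidity, SoilMoist, WetGrass}.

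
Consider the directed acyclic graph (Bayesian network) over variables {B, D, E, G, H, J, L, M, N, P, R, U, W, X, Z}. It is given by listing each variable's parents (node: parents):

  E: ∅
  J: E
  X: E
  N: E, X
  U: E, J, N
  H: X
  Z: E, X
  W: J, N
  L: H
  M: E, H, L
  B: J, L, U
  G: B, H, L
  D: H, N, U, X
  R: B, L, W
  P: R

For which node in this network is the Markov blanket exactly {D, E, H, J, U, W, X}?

The target node must have every member of {D, E, H, J, U, W, X} as a parent, child, or co-parent, and no others.
Parents of N: E, X; children: D, U, W; co-parents: E, H, J, U, X.
These exactly cover the given set, so the node is N.

N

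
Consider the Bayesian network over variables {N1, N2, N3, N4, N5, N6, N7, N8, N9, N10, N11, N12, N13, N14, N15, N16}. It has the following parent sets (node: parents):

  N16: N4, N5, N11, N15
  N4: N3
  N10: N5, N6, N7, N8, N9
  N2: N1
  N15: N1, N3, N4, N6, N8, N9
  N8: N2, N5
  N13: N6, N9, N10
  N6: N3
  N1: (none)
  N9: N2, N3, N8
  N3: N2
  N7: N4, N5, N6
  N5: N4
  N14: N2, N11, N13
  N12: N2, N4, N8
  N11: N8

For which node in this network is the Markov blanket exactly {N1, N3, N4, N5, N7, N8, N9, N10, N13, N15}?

N6

The target node must have every member of {N1, N3, N4, N5, N7, N8, N9, N10, N13, N15} as a parent, child, or co-parent, and no others.
Parents of N6: N3; children: N7, N10, N13, N15; co-parents: N1, N3, N4, N5, N7, N8, N9, N10.
These exactly cover the given set, so the node is N6.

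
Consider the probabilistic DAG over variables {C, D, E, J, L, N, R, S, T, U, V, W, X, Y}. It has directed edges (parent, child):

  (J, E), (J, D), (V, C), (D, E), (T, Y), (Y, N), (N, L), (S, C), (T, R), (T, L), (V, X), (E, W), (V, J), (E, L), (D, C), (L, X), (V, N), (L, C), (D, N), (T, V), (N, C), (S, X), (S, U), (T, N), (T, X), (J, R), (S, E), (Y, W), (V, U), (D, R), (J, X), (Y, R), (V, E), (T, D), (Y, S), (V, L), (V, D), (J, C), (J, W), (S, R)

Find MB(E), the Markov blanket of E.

{D, J, L, N, S, T, V, W, Y}

E has children L, W.
E's parents: D, J, S, V.
Parents of each child, excluding E:
  parents(L) \ {E} = {N, T, V}.
  parents(W) \ {E} = {J, Y}.
Taking the union gives {D, J, L, N, S, T, V, W, Y}.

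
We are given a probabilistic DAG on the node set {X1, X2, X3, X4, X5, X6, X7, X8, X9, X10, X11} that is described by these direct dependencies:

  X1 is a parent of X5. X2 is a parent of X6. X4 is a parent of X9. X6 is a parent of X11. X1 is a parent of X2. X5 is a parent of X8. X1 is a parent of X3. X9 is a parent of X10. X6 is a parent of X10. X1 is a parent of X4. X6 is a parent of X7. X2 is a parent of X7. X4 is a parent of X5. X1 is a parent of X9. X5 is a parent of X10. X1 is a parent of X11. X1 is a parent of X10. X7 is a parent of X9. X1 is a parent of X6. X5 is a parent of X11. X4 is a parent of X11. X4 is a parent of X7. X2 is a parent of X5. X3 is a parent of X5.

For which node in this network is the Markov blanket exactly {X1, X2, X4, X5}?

The target node must have every member of {X1, X2, X4, X5} as a parent, child, or co-parent, and no others.
Parents of X3: X1; children: X5; co-parents: X1, X2, X4.
These exactly cover the given set, so the node is X3.

X3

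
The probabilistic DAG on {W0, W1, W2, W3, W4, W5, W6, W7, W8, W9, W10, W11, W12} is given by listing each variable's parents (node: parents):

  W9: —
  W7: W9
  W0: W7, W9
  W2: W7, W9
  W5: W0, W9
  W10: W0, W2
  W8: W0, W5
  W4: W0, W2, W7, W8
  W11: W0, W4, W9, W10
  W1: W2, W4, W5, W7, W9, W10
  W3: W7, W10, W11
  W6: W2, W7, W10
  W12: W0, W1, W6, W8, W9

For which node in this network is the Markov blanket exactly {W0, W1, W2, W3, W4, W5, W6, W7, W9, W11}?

W10

The target node must have every member of {W0, W1, W2, W3, W4, W5, W6, W7, W9, W11} as a parent, child, or co-parent, and no others.
Parents of W10: W0, W2; children: W1, W3, W6, W11; co-parents: W0, W2, W4, W5, W7, W9, W11.
These exactly cover the given set, so the node is W10.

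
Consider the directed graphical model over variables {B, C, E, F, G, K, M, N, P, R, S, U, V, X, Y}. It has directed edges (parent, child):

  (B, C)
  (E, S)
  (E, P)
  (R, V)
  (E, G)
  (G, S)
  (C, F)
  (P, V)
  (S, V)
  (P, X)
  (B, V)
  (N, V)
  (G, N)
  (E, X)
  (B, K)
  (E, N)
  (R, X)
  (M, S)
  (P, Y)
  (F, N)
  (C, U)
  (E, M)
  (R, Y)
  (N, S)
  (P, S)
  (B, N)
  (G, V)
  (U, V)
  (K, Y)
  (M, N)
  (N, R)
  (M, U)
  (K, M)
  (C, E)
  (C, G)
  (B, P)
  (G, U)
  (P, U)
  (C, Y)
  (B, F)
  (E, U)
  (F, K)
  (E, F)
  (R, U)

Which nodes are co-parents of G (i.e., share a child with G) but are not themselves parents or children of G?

{B, F, M, P, R}

Children of G: N, S, U, V.
  N's other parents are B, E, F, M.
  S also has parents E, M, N, P.
  U also has parents C, E, M, P, R.
  V's other parents are B, N, P, R, S, U.
Excluding nodes already adjacent to G (C, E, N, S, U, V), the co-parent-only contribution is {B, F, M, P, R}.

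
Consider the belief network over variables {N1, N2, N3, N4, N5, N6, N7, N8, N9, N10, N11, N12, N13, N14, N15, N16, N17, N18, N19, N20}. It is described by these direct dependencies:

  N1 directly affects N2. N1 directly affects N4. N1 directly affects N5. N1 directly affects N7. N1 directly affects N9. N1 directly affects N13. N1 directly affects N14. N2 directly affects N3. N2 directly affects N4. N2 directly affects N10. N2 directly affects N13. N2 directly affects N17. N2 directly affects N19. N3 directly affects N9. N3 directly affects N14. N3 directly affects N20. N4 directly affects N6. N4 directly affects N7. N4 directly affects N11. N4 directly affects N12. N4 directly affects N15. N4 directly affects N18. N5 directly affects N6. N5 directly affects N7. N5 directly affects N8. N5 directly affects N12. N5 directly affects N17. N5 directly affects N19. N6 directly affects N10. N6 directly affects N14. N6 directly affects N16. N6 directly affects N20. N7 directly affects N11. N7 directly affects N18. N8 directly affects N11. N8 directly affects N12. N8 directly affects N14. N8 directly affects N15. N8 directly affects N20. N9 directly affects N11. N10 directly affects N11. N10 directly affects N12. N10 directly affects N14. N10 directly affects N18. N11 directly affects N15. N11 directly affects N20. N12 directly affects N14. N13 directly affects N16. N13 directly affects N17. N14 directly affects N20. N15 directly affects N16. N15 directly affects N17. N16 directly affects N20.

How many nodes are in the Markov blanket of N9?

7

N9's children: N11.
Parents of N9: N1, N3.
For each child, the remaining parents (spouses of N9):
  N11: N4, N7, N8, N10
MB(N9) = {N1, N3, N4, N7, N8, N10, N11}, which has 7 nodes.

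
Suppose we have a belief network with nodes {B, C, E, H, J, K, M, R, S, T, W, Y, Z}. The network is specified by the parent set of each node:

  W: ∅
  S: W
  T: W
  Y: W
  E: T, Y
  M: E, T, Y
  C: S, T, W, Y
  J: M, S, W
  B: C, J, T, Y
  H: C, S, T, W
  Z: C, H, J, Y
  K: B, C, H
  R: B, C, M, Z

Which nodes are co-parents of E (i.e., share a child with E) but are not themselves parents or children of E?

Children of E: M.
  M: T, Y
Excluding nodes already adjacent to E (M, T, Y), the co-parent-only contribution is {}.

{}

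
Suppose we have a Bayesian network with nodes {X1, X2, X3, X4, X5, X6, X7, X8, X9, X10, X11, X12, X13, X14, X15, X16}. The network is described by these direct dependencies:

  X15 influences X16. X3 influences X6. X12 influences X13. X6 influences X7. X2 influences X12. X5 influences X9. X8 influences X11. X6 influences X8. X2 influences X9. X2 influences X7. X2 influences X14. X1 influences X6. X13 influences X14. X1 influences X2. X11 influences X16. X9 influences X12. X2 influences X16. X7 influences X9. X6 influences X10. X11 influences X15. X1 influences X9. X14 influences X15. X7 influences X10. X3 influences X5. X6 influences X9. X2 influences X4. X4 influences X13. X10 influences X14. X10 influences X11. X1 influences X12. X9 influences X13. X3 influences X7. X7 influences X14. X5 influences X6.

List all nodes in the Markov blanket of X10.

A node's Markov blanket = Pa ∪ Ch ∪ (parents of Ch other than the node itself).
Children of X10: X11, X14.
Parents of X10: X6, X7.
Other parents of X10's children:
  X11: X8
  X14: X2, X7, X13
So the Markov blanket of X10 is {X2, X6, X7, X8, X11, X13, X14}.

{X2, X6, X7, X8, X11, X13, X14}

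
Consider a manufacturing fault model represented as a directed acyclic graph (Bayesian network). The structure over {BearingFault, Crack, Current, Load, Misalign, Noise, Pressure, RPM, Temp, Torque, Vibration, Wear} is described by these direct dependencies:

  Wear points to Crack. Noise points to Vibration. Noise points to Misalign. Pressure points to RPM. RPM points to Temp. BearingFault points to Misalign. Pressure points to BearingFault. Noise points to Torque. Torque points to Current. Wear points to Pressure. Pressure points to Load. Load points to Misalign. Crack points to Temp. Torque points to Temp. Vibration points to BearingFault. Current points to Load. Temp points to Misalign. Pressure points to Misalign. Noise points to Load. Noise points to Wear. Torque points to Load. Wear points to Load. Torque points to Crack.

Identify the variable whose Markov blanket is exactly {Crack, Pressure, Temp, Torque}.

RPM

The target node must have every member of {Crack, Pressure, Temp, Torque} as a parent, child, or co-parent, and no others.
Parents of RPM: Pressure; children: Temp; co-parents: Crack, Torque.
These exactly cover the given set, so the node is RPM.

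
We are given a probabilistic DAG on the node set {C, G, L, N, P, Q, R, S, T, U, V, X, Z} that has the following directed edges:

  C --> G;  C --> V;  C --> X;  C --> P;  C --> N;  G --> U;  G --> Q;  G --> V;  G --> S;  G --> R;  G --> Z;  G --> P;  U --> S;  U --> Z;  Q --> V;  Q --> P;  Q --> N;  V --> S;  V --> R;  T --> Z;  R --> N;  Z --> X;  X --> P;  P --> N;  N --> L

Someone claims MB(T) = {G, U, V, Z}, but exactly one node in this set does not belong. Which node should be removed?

The Markov blanket of a node is its parents, its children, and the other parents of its children.
Pa(T) = {}.
Ch(T) = {Z}.
For each child, the remaining parents (spouses of T):
  parents(Z) \ {T} = {G, U}.
MB(T) = {G, U, Z}.
V is neither a parent, child, nor co-parent of T, so it does not belong.

V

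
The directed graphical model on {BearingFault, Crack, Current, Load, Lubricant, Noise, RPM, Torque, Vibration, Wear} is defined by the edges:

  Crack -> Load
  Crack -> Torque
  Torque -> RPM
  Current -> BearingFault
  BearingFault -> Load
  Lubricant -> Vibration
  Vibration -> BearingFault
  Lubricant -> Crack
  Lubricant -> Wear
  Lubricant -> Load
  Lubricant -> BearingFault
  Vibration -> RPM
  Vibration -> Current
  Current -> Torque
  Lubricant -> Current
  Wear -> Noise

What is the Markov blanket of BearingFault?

{Crack, Current, Load, Lubricant, Vibration}

By definition, MB(BearingFault) is built from BearingFault's parents, BearingFault's children, and the co-parents of BearingFault.
Ch(BearingFault) = {Load}.
Pa(BearingFault) = {Current, Lubricant, Vibration}.
For each child, the remaining parents (spouses of BearingFault):
  parents(Load) \ {BearingFault} = {Crack, Lubricant}.
Taking the union gives {Crack, Current, Load, Lubricant, Vibration}.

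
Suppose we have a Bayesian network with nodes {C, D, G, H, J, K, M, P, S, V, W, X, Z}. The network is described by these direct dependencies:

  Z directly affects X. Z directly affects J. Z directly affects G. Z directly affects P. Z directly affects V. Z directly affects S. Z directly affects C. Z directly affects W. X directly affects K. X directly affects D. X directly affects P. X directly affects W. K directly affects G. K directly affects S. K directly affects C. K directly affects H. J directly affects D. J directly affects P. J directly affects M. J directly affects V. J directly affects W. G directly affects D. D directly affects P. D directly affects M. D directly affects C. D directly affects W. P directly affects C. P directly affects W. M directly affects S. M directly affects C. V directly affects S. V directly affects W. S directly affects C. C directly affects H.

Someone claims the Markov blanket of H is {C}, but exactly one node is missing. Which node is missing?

K

H has parents C, K.
H's children: none.
With no children, H has no spouses; the co-parent set is empty.
MB(H) = {C, K}.
Comparing with the claimed set, K is missing.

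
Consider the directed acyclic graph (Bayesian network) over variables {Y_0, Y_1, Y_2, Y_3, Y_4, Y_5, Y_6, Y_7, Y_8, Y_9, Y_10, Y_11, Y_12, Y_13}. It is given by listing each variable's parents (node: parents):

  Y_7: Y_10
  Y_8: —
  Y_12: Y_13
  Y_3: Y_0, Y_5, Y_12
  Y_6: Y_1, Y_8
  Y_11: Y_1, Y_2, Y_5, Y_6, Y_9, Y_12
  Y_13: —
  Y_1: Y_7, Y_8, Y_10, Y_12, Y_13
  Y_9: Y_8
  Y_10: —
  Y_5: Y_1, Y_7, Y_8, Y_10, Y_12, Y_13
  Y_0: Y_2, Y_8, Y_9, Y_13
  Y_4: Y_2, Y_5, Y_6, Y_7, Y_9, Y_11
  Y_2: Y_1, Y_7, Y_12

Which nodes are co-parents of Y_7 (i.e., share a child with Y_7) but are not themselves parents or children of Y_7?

Children of Y_7: Y_1, Y_2, Y_4, Y_5.
  Y_1 also has parents Y_8, Y_10, Y_12, Y_13.
  parents(Y_2) \ {Y_7} = {Y_1, Y_12}.
  Y_5 also has parents Y_1, Y_8, Y_10, Y_12, Y_13.
  Y_4's other parents are Y_2, Y_5, Y_6, Y_9, Y_11.
Excluding nodes already adjacent to Y_7 (Y_1, Y_2, Y_4, Y_5, Y_10), the co-parent-only contribution is {Y_6, Y_8, Y_9, Y_11, Y_12, Y_13}.

{Y_6, Y_8, Y_9, Y_11, Y_12, Y_13}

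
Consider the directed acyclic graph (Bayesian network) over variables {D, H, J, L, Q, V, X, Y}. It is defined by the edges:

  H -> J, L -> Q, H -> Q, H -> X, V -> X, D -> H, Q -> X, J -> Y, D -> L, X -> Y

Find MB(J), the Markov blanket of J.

{H, X, Y}

J has parent H.
J has child Y.
Other parents of J's children:
  Y: X
Union: {H} ∪ {Y} ∪ {X} = {H, X, Y}.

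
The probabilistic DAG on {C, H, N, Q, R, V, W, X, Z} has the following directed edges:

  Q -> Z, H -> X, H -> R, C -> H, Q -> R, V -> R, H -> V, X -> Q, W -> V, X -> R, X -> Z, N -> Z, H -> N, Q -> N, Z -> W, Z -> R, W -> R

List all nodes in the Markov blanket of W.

W has children R, V.
Pa(W) = {Z}.
Other parents of W's children:
  V: H
  R: H, Q, V, X, Z
Taking the union gives {H, Q, R, V, X, Z}.

{H, Q, R, V, X, Z}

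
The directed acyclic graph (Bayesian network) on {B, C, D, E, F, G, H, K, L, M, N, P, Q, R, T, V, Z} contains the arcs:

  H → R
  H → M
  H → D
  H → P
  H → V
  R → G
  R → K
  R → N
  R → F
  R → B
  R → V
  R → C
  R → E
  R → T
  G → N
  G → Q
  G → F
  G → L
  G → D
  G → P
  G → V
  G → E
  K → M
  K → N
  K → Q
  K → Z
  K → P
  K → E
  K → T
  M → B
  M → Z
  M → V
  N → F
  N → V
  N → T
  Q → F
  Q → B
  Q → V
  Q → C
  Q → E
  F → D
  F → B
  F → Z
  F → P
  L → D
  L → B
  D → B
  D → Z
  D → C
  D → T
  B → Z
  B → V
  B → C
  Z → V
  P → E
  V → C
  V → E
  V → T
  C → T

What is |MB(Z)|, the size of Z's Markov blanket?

Z's children: V.
Pa(Z) = {B, D, F, K, M}.
Co-parents of Z (other parents of its children):
  parents(V) \ {Z} = {B, G, H, M, N, Q, R}.
MB(Z) = {B, D, F, G, H, K, M, N, Q, R, V}, which has 11 nodes.

11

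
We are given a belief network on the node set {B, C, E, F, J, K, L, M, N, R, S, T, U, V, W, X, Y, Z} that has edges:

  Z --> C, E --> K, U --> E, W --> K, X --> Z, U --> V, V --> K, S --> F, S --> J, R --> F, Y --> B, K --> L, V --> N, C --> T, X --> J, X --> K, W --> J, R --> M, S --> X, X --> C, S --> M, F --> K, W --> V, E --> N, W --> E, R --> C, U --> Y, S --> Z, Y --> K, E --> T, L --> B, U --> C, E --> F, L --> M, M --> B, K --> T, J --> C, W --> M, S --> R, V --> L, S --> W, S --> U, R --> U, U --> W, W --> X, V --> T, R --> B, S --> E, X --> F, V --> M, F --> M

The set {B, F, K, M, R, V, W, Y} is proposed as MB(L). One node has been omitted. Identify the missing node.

L's parents: K, V.
L has children B, M.
For each child, the remaining parents (spouses of L):
  M: F, R, S, V, W
  B: M, R, Y
MB(L) = {B, F, K, M, R, S, V, W, Y}.
Comparing with the claimed set, S is missing.

S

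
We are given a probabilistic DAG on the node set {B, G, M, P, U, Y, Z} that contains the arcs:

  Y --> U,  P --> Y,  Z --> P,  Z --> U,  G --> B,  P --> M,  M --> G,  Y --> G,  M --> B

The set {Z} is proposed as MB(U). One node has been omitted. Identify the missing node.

U's parents: Y, Z.
Children of U: none.
With no children, U has no spouses; the co-parent set is empty.
MB(U) = {Y, Z}.
Comparing with the claimed set, Y is missing.

Y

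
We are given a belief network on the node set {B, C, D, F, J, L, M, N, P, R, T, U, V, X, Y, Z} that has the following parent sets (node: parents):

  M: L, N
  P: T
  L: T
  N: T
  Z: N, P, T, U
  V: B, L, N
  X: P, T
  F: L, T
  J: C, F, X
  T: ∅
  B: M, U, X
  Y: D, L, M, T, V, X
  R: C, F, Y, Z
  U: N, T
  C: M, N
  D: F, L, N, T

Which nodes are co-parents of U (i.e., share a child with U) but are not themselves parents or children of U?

{M, P, X}

Children of U: B, Z.
  parents(B) \ {U} = {M, X}.
  parents(Z) \ {U} = {N, P, T}.
Excluding nodes already adjacent to U (B, N, T, Z), the co-parent-only contribution is {M, P, X}.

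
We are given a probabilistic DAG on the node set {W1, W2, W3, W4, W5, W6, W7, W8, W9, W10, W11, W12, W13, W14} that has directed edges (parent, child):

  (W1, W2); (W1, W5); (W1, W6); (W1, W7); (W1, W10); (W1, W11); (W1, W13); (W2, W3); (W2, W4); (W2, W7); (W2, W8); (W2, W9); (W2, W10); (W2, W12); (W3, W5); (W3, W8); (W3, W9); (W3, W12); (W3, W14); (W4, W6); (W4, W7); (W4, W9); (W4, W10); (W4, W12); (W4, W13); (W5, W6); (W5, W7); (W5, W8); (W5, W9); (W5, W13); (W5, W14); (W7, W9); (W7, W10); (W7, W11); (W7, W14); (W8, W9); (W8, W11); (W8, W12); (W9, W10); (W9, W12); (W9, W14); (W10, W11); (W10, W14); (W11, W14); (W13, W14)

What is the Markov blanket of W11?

{W1, W3, W5, W7, W8, W9, W10, W13, W14}

W11 has parents W1, W7, W8, W10.
Children of W11: W14.
For each child, the remaining parents (spouses of W11):
  parents(W14) \ {W11} = {W3, W5, W7, W9, W10, W13}.
Union: {W1, W7, W8, W10} ∪ {W14} ∪ {W3, W5, W7, W9, W10, W13} = {W1, W3, W5, W7, W8, W9, W10, W13, W14}.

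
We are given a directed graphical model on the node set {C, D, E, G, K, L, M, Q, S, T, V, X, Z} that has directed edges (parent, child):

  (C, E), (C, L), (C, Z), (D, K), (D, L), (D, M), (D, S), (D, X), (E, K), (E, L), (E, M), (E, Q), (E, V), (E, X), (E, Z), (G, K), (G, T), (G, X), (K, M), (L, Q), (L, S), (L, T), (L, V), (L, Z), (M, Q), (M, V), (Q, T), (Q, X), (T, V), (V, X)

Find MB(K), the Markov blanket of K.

{D, E, G, M}

By definition, MB(K) is built from K's parents, K's children, and the co-parents of K.
Pa(K) = {D, E, G}.
Children of K: M.
Parents of each child, excluding K:
  M's other parents are D, E.
Union: {D, E, G} ∪ {M} ∪ {D, E} = {D, E, G, M}.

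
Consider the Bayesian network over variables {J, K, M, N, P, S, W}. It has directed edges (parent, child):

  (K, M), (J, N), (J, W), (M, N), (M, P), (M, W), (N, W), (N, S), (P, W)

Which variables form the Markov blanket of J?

By definition, MB(J) is built from J's parents, J's children, and the co-parents of J.
J's parents: none.
J has children N, W.
Parents of each child, excluding J:
  N: M
  W: M, N, P
Taking the union gives {M, N, P, W}.

{M, N, P, W}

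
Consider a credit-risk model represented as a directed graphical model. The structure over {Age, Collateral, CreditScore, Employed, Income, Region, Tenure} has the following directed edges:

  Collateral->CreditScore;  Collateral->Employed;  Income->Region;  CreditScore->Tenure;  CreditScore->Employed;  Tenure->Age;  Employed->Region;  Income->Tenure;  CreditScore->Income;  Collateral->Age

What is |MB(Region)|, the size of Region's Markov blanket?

A node's Markov blanket = Pa ∪ Ch ∪ (parents of Ch other than the node itself).
Region's parents: Employed, Income.
Ch(Region) = {}.
Region has no children, so there are no co-parents.
MB(Region) = {Employed, Income}, which has 2 nodes.

2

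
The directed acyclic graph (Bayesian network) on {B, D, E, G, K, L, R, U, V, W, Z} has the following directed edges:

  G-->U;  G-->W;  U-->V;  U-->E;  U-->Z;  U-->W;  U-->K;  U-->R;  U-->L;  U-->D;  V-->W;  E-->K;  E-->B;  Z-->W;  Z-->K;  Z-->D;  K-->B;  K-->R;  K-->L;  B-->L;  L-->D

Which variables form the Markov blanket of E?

A node's Markov blanket = Pa ∪ Ch ∪ (parents of Ch other than the node itself).
E has parent U.
E's children: B, K.
Other parents of E's children:
  K: U, Z
  B: K
Taking the union gives {B, K, U, Z}.

{B, K, U, Z}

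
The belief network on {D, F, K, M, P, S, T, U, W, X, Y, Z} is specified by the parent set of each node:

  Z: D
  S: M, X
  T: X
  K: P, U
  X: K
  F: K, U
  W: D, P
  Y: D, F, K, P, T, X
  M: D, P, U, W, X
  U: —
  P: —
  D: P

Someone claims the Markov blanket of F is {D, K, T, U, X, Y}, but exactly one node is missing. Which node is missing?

The Markov blanket of a node is its parents, its children, and the other parents of its children.
F's parents: K, U.
Ch(F) = {Y}.
Parents of each child, excluding F:
  parents(Y) \ {F} = {D, K, P, T, X}.
MB(F) = {D, K, P, T, U, X, Y}.
Comparing with the claimed set, P is missing.

P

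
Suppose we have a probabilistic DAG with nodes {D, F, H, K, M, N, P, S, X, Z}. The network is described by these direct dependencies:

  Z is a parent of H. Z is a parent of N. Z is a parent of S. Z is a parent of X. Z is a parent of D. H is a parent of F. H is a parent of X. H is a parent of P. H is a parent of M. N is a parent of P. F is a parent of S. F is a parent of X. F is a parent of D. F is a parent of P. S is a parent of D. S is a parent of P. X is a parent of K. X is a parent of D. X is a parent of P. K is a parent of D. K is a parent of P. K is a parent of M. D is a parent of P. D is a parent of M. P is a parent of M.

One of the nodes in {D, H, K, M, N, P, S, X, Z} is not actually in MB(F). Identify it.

M

Parents of F: H.
F's children: D, P, S, X.
For each child, the remaining parents (spouses of F):
  S: Z
  X: H, Z
  D: K, S, X, Z
  P: D, H, K, N, S, X
MB(F) = {D, H, K, N, P, S, X, Z}.
M is neither a parent, child, nor co-parent of F, so it does not belong.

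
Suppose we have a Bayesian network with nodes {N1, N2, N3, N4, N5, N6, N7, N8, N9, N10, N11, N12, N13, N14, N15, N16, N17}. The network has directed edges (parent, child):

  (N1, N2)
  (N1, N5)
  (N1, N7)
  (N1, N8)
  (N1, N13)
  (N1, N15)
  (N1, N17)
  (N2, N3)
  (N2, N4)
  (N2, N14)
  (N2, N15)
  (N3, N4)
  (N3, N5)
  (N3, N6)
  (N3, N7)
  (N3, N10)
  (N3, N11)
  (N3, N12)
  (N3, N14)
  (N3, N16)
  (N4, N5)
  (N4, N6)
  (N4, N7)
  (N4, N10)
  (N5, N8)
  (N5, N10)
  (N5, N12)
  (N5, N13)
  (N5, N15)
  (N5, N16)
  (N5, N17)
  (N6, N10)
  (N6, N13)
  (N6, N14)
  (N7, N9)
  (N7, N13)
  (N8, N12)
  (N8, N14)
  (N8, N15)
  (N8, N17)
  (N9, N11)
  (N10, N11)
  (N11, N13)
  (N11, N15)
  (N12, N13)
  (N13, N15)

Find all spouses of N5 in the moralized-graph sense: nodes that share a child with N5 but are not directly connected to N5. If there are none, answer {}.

Children of N5: N8, N10, N12, N13, N15, N16, N17.
  N8's other parent is N1.
  N10 also has parents N3, N4, N6.
  N12's other parents are N3, N8.
  parents(N13) \ {N5} = {N1, N6, N7, N11, N12}.
  N15's other parents are N1, N2, N8, N11, N13.
  N16 also has parent N3.
  N17's other parents are N1, N8.
Excluding nodes already adjacent to N5 (N1, N3, N4, N8, N10, N12, N13, N15, N16, N17), the co-parent-only contribution is {N2, N6, N7, N11}.

{N2, N6, N7, N11}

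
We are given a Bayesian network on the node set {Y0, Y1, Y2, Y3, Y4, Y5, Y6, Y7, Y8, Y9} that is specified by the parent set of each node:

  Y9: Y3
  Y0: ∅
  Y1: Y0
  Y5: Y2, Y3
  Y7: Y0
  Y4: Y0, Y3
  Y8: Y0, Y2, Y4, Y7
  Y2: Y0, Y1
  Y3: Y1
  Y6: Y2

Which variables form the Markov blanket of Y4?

{Y0, Y2, Y3, Y7, Y8}

A node's Markov blanket = Pa ∪ Ch ∪ (parents of Ch other than the node itself).
Pa(Y4) = {Y0, Y3}.
Y4 has child Y8.
Other parents of Y4's children:
  Y8 also has parents Y0, Y2, Y7.
So the Markov blanket of Y4 is {Y0, Y2, Y3, Y7, Y8}.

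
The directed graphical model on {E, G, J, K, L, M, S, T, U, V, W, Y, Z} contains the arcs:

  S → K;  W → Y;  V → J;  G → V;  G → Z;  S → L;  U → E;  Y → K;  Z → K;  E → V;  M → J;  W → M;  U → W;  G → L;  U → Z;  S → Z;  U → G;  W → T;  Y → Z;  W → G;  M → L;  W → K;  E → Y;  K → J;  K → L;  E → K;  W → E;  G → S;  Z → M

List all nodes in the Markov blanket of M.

{G, J, K, L, S, V, W, Z}

M's children: J, L.
M has parents W, Z.
For each child, the remaining parents (spouses of M):
  J: K, V
  L: G, K, S
MB(M) = {G, J, K, L, S, V, W, Z}.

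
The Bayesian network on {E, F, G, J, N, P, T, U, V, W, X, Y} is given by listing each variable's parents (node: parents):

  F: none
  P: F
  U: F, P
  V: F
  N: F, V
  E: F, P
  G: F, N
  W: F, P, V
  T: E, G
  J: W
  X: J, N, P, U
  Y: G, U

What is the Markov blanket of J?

Pa(J) = {W}.
J's children: X.
Co-parents of J (other parents of its children):
  X's other parents are N, P, U.
So the Markov blanket of J is {N, P, U, W, X}.

{N, P, U, W, X}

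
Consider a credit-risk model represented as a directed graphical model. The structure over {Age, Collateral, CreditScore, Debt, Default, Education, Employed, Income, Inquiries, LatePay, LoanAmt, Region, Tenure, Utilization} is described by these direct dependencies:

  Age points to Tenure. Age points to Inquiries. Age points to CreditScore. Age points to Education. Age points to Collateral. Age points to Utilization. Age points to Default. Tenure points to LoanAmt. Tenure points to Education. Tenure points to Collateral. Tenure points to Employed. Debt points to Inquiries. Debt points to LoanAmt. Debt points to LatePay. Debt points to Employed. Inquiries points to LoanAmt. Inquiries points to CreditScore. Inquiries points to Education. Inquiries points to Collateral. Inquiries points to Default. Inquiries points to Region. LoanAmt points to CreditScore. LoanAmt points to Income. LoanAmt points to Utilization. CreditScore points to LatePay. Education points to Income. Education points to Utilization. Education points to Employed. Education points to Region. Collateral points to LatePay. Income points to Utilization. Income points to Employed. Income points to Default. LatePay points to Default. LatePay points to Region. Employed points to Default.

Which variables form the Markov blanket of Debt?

Debt's parents: none.
Ch(Debt) = {Employed, Inquiries, LatePay, LoanAmt}.
Other parents of Debt's children:
  parents(Inquiries) \ {Debt} = {Age}.
  LoanAmt's other parents are Inquiries, Tenure.
  LatePay's other parents are Collateral, CreditScore.
  Employed also has parents Education, Income, Tenure.
Union: {} ∪ {Employed, Inquiries, LatePay, LoanAmt} ∪ {Age, Collateral, CreditScore, Education, Income, Inquiries, Tenure} = {Age, Collateral, CreditScore, Education, Employed, Income, Inquiries, LatePay, LoanAmt, Tenure}.

{Age, Collateral, CreditScore, Education, Employed, Income, Inquiries, LatePay, LoanAmt, Tenure}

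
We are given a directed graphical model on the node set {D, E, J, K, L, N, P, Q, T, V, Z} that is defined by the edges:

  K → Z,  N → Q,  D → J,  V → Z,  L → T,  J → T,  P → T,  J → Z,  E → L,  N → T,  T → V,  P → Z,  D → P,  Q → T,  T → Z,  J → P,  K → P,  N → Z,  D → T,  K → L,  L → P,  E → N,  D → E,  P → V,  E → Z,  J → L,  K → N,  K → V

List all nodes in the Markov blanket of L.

Recall MB(v) = parents ∪ children ∪ spouses, where spouses are the other parents of v's children.
Children of L: P, T.
L's parents: E, J, K.
Other parents of L's children:
  P also has parents D, J, K.
  T also has parents D, J, N, P, Q.
Taking the union gives {D, E, J, K, N, P, Q, T}.

{D, E, J, K, N, P, Q, T}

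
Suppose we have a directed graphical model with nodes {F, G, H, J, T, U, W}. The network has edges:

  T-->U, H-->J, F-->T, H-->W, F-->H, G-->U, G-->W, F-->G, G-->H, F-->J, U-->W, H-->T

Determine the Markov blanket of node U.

U has parents G, T.
U has child W.
Other parents of U's children:
  W's other parents are G, H.
So the Markov blanket of U is {G, H, T, W}.

{G, H, T, W}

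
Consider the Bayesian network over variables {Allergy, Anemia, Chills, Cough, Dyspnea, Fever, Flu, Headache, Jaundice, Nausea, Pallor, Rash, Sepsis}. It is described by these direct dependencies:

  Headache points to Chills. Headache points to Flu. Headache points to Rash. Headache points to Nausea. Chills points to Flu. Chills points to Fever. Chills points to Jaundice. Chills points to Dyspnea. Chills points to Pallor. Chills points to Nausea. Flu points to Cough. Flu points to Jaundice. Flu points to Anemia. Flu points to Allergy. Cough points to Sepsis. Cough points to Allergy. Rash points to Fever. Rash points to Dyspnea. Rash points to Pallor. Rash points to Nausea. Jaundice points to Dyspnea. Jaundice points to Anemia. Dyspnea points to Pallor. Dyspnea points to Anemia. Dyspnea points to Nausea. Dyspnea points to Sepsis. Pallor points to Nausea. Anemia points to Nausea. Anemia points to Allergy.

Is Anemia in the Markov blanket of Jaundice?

Anemia is a child of Jaundice.
So Anemia ∈ MB(Jaundice).

Yes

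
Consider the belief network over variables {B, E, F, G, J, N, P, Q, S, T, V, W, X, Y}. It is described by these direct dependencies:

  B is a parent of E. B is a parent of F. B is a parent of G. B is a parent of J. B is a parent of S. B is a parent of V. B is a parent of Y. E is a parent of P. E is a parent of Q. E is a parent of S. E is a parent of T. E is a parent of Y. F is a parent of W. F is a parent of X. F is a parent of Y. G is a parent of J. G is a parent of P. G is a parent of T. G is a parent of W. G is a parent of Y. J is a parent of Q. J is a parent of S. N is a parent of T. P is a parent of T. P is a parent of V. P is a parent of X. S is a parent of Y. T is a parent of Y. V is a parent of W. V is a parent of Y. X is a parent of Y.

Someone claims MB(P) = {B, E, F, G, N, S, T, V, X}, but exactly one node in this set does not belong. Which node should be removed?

By definition, MB(P) is built from P's parents, P's children, and the co-parents of P.
Pa(P) = {E, G}.
Ch(P) = {T, V, X}.
Other parents of P's children:
  T: E, G, N
  V: B
  X: F
MB(P) = {B, E, F, G, N, T, V, X}.
S is neither a parent, child, nor co-parent of P, so it does not belong.

S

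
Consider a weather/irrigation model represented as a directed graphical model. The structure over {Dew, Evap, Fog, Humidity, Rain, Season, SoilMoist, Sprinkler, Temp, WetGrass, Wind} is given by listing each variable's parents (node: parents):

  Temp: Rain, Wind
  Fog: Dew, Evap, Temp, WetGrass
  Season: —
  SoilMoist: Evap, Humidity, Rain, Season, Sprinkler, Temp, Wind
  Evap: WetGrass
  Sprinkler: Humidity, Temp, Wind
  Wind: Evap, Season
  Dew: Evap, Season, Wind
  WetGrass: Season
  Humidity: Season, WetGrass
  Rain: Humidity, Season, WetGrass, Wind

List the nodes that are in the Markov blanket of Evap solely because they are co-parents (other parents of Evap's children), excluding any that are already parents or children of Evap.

Children of Evap: Dew, Fog, SoilMoist, Wind.
  Wind: Season
  Dew: Season, Wind
  SoilMoist: Humidity, Rain, Season, Sprinkler, Temp, Wind
  Fog: Dew, Temp, WetGrass
Excluding nodes already adjacent to Evap (Dew, Fog, SoilMoist, WetGrass, Wind), the co-parent-only contribution is {Humidity, Rain, Season, Sprinkler, Temp}.

{Humidity, Rain, Season, Sprinkler, Temp}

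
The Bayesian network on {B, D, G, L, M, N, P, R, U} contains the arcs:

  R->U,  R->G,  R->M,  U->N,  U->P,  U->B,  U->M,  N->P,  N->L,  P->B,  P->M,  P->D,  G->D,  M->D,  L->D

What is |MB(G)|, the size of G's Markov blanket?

5

G's parents: R.
G has child D.
Other parents of G's children:
  D: L, M, P
MB(G) = {D, L, M, P, R}, which has 5 nodes.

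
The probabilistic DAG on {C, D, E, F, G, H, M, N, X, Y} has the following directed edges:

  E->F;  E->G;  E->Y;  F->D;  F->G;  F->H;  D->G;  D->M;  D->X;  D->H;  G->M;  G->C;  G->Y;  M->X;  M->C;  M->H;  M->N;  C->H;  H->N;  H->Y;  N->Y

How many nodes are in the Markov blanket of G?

G's parents: D, E, F.
Children of G: C, M, Y.
Other parents of G's children:
  M also has parent D.
  C's other parent is M.
  parents(Y) \ {G} = {E, H, N}.
MB(G) = {C, D, E, F, H, M, N, Y}, which has 8 nodes.

8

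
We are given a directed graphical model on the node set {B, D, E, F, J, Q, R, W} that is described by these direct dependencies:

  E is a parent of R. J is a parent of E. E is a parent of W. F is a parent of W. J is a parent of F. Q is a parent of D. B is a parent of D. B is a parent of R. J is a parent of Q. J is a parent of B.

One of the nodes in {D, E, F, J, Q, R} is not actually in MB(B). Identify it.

Recall MB(v) = parents ∪ children ∪ spouses, where spouses are the other parents of v's children.
Children of B: D, R.
Pa(B) = {J}.
Other parents of B's children:
  R's other parent is E.
  D also has parent Q.
MB(B) = {D, E, J, Q, R}.
F is neither a parent, child, nor co-parent of B, so it does not belong.

F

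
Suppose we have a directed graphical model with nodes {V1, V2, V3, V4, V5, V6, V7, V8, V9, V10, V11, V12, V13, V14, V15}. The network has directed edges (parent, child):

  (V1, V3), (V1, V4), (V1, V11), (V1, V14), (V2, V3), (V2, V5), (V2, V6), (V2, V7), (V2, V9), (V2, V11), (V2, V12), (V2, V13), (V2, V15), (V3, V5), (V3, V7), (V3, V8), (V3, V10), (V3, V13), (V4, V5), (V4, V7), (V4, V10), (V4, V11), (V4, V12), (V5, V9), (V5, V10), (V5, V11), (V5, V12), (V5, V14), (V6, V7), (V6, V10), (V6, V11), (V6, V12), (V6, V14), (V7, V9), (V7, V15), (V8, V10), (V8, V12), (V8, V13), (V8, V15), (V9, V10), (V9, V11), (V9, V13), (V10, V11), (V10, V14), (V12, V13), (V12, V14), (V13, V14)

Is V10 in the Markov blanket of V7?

No

A node's Markov blanket = Pa ∪ Ch ∪ (parents of Ch other than the node itself).
V7's children: V9, V15.
V7 has parents V2, V3, V4, V6.
Other parents of V7's children:
  V9's other parents are V2, V5.
  V15's other parents are V2, V8.
MB(V7) = {V2, V3, V4, V5, V6, V8, V9, V15}; V10 is not in this set.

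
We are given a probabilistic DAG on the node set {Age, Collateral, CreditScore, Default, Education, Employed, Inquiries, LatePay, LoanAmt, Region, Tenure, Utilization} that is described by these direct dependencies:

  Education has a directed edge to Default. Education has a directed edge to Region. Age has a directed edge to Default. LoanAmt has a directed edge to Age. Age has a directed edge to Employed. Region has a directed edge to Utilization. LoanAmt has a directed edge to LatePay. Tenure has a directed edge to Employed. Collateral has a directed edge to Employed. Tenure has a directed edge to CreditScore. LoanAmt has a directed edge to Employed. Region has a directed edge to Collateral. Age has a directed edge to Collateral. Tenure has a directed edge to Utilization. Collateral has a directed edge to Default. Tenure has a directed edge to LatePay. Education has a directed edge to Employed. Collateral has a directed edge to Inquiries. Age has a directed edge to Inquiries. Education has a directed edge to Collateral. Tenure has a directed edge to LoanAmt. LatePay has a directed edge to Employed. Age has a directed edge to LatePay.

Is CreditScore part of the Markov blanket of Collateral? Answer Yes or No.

No

Pa(Collateral) = {Age, Education, Region}.
Collateral's children: Default, Employed, Inquiries.
Parents of each child, excluding Collateral:
  Inquiries's other parent is Age.
  parents(Employed) \ {Collateral} = {Age, Education, LatePay, LoanAmt, Tenure}.
  Default's other parents are Age, Education.
MB(Collateral) = {Age, Default, Education, Employed, Inquiries, LatePay, LoanAmt, Region, Tenure}; CreditScore is not in this set.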